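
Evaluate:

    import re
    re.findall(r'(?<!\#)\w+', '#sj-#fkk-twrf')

The negative lookaround is zero-width — it rules out positions where the adjacent text would match, without consuming anything.
With no groups in the pattern, `findall` gives back each whole match — 3 here.

['j', 'kk', 'twrf']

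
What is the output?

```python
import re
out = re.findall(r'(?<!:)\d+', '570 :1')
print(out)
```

['570']

The negative lookahead/lookbehind blocks any match where the forbidden context is present.
Scanning left to right: at [0:3] → '570'.
Since nothing is captured, `findall` lists the 1 matched substring directly.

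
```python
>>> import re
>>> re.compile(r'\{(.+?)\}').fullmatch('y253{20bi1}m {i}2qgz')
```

None

`fullmatch` succeeds only if the pattern covers the string from start to end.
Here the pattern can't cover the whole string, so the call returns None.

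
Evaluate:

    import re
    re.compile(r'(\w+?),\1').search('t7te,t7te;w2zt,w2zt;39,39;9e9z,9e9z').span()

`\1` is not a pattern — it's the concrete string captured by group 1, re-applied verbatim.
The match spans [0:9] → 't7te,t7te'.

(0, 9)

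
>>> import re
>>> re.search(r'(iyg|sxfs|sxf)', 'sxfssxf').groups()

('sxfs',)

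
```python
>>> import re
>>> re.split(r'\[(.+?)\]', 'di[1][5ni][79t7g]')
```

['di', '1', '', '5ni', '', '79t7g', '']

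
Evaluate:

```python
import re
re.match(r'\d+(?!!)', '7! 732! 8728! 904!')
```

The negative lookaround is zero-width — it rules out positions where the adjacent text would match, without consuming anything.
With `match`, the pattern is implicitly anchored at the beginning.
Here position 0 doesn't satisfy it, so the call returns None.

None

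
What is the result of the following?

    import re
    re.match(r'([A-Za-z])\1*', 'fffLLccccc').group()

The backreference `\1` re-matches whatever the first group consumed, character for character.
`re.match` won't scan ahead — the pattern has to work from the very first character.
The match spans [0:3] → 'fff'.
Captured: group 1 = 'f'.

'fff'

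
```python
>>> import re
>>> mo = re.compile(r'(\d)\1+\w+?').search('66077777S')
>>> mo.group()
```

'660'

`\1` has to match the exact text group 1 already captured.
The match spans [0:3] → '660'.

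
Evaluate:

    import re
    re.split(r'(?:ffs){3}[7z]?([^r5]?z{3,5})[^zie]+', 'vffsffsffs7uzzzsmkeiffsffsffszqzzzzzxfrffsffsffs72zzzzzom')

['v', 'uzzz', 'ei', 'qzzzzz', 'zzzzzom']

Pattern: the literal 'ffs' repeated 3 times, then optionally one of [7z]; then optionally any character except [r5], then 3 to 5 of a literal 'z' (captured); then one or more of any character except [zie].
Matches to split on: at [1:18] → 'ffsffsffs7uzzzsmk'; at [20:50] → 'ffsffsffszqzzzzzxfrffsffsffs72'.
With a capturing group present, the delimiter's captured portion is kept in the result list.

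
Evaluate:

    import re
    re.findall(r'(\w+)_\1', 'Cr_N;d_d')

['d']

After group 1 captures some text, `\1` only succeeds where that same text appears again.
Scanning left to right: at [5:8] match 'd_d', group 1 = 'd'.
Because there's exactly one group, `findall` drops the full match and keeps group 1 from the one hit.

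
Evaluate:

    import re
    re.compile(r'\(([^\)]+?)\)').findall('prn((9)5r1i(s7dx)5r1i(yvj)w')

One capturing group, so `findall` returns just the captured substring from each match — 3 in all.

['(9', 's7dx', 'yvj']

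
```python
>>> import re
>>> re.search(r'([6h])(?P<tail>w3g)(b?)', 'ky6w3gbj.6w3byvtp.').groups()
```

The match spans [2:7] → '6w3gb'.
Captured: group 1 = '6', group 2 = 'w3g', group 3 = 'b'.

('6', 'w3g', 'b')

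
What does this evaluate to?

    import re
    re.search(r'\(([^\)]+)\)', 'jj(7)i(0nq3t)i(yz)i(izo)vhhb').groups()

('7',)

The match spans [2:5] → '(7)'.
Captured: group 1 = '7'.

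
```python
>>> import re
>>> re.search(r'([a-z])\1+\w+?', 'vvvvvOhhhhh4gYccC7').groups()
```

('v',)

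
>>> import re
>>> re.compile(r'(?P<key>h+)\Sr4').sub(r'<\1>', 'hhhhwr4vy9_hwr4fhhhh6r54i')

'<hhhh>vy9_<h>fhhhh6r54i'

The pattern matches one or more of a literal 'h' (captured as 'key'); then a non-whitespace character, then the literal 'r4'.
Each match is replaced using the text its own group 1 captured.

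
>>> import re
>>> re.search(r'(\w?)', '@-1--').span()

(0, 0)

Pattern: optionally a word character (captured).
The match spans [0:0] → ''.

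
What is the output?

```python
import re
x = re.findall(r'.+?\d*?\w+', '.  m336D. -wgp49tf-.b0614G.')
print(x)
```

['.  m336D', '. -wgp49tf', '-.b0614G']

This matches one or more of any character (lazy); then zero or more of a digit (lazy), then one or more of a word character.
A non-greedy quantifier consumes as few characters as it can — just enough that the remainder of the pattern still matches from where it stops; whatever follows it matches normally.
Scanning left to right: at [0:8] → '.  m336D'; at [8:18] → '. -wgp49tf'; at [18:26] → '-.b0614G'.
With no groups in the pattern, `findall` gives back each whole match — 3 here.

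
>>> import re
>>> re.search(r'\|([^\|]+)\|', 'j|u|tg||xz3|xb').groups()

`re.search` scans for the first position where the pattern succeeds.
The match spans [1:4] → '|u|'.
Captured: group 1 = 'u'.

('u',)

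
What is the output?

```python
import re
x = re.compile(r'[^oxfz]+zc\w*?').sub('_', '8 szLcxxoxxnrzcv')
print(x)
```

With the lazy modifier that quantifier settles for the fewest repetitions that let the rest of the pattern succeed (the atoms after it are unaffected and can still be greedy).
Every occurrence is swapped for '_'.

8 szLcxxoxx_v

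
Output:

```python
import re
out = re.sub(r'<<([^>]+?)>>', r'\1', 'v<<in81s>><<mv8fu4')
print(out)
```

vin81s<<mv8fu4

`\1` in the replacement pulls in group 1's text for each match.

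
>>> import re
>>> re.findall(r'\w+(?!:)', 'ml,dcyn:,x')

Because the assertion is negative and zero-width, positions next to the forbidden text are skipped.
With no groups in the pattern, `findall` gives back each whole match — 3 here.

['ml', 'dcy', 'x']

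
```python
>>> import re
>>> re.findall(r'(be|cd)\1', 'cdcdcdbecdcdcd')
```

A backreference is literal: `\1` must see the identical characters the first group matched.
Scanning left to right: at [0:4] match 'cdcd', group 1 = 'cd'; at [8:12] match 'cdcd', group 1 = 'cd'.
With a single group, `findall` returns only what that group captured — 2 items.

['cd', 'cd']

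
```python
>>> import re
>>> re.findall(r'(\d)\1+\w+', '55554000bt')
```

`\1` has to match the exact text group 1 already captured.
Walking the string: at [0:10] match '55554000bt', group 1 = '5'.
Because there's exactly one group, `findall` drops the full match and keeps group 1 from the one hit.

['5']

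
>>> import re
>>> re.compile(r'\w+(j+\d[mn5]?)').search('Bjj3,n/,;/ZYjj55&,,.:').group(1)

The match spans [0:4] → 'Bjj3'.
Captured: group 1 = 'j3'.

'j3'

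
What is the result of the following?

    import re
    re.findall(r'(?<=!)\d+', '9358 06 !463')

Because the assertion is zero-width, the text it checks is not consumed and won't appear in the result.
Since nothing is captured, `findall` lists the 1 matched substring directly.

['463']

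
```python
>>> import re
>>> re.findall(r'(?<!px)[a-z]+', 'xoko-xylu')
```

Because the assertion is negative and zero-width, positions next to the forbidden text are skipped.
Since nothing is captured, `findall` lists the 2 matched substrings directly.

['xoko', 'xylu']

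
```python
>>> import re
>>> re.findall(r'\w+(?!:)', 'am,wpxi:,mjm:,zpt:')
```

`(?!…)`/`(?<!…)` only lets a position through if the neighbouring text does NOT match; no characters are consumed.
Scanning left to right: at [0:2] → 'am'; at [3:6] → 'wpx'; at [9:11] → 'mj'; at [14:16] → 'zp'.
Since nothing is captured, `findall` lists the 4 matched substrings directly.

['am', 'wpx', 'mj', 'zp']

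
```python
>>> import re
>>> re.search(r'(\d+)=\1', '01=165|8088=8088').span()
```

A backreference is literal: `\1` must see the identical characters the first group matched.
`re.search` tries every starting position until one works.
The match spans [1:4] → '1=1'.
Captured: group 1 = '1'.

(1, 4)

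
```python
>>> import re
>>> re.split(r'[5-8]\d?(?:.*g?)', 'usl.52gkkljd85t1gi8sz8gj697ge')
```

['usl.', '']

The pattern matches a character in [5-8], then optionally a digit; then zero or more of any character, then optionally a literal 'g' (non-capturing group).
Matches to split on: at [4:29] → '52gkkljd85t1gi8sz8gj697ge'.
Splitting on the pattern gives 2 pieces.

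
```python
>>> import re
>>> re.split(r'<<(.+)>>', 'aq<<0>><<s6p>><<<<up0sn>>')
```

With a capturing group present, the delimiter's captured portion is kept in the result list.

['aq', '0>><<s6p>><<<<up0sn', '']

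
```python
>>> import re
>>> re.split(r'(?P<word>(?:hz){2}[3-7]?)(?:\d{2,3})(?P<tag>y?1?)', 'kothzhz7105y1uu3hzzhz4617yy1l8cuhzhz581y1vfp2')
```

Because the pattern has a capturing group, `split` also inserts each captured text between the pieces.

['kot', 'hzhz7', 'y1', 'uu3hzzhz4617yy1l8cu', 'hzhz5', 'y1', 'vfp2']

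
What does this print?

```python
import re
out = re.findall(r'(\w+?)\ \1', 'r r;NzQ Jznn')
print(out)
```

The backreference `\1` re-matches whatever the first group consumed, character for character.
Matches: at [0:3] match 'r r', group 1 = 'r'.
`findall` collects group 1 from the one match (1 total).

['r']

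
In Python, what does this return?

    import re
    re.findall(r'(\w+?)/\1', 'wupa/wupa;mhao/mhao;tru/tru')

`\1` is not a pattern — it's the concrete string captured by group 1, re-applied verbatim.
Matches: at [0:9] match 'wupa/wupa', group 1 = 'wupa'; at [10:19] match 'mhao/mhao', group 1 = 'mhao'; at [20:27] match 'tru/tru', group 1 = 'tru'.
One capturing group, so `findall` returns just the captured substring from each match — 3 in all.

['wupa', 'mhao', 'tru']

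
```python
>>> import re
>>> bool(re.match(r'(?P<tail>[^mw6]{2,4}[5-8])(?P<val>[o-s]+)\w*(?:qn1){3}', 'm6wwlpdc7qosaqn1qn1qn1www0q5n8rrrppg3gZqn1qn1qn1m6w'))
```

False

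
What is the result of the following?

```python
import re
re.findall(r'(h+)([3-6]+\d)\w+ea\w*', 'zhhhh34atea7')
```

[('hhhh', '34')]

The pattern matches one or more of a literal 'h' (captured); then one or more of a character in [3-6], then a digit (captured); then one or more of a word character; then the literal 'ea', then zero or more of a word character.
Multiple groups make `findall` return tuples — one 2-tuple for the one match.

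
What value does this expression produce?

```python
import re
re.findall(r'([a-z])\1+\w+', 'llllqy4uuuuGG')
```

['l']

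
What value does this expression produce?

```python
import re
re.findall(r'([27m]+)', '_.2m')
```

['2m']

The pattern matches one or more of one of [27m] (captured).
One capturing group, so `findall` returns just the captured substring from the one match — 1 in all.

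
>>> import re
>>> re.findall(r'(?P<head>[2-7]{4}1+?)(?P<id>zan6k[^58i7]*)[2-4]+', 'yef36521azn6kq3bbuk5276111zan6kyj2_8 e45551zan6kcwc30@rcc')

[('5276111', 'zan6kyj'), ('45551', 'zan6kcwc')]

This matches exactly 4 of a character in [2-7], then one or more of a literal '1' (lazy) (captured as 'head'); then the literal 'zan', then the literal '6k', then zero or more of any character except [58i7] (captured as 'id'); then one or more of a character in [2-4].
Walking the string: at [19:34] match '5276111zan6kyj2', groups = ('5276111', 'zan6kyj'); at [38:52] match '45551zan6kcwc3', groups = ('45551', 'zan6kcwc').
Multiple groups make `findall` return tuples — one 2-tuple for each match.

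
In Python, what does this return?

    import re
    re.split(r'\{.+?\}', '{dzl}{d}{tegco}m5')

['', '', '', 'm5']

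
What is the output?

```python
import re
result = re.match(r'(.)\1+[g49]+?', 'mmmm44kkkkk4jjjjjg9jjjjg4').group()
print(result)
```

After group 1 captures some text, `\1` only succeeds where that same text appears again.
With `match`, the pattern is implicitly anchored at the beginning.
The match spans [0:5] → 'mmmm4'.
Captured: group 1 = 'm'.

mmmm4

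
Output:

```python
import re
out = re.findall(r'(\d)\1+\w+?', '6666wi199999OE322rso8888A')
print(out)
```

`\1` has to match the exact text group 1 already captured.
Scanning left to right: at [0:5] match '6666w', group 1 = '6'; at [7:13] match '99999O', group 1 = '9'; at [15:18] match '22r', group 1 = '2'; at [20:25] match '8888A', group 1 = '8'.
With a single group, `findall` returns only what that group captured — 4 items.

['6', '9', '2', '8']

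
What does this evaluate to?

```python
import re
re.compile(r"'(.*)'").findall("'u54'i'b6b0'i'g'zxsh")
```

["u54'i'b6b0'i'g"]

Scanning left to right: at [0:16] match "'u54'i'b6b0'i'g'", group 1 = "u54'i'b6b0'i'g".
Because there's exactly one group, `findall` drops the full match and keeps group 1 from the one hit.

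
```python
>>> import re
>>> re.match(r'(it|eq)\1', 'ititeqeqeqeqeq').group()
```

`\1` is not a pattern — it's the concrete string captured by group 1, re-applied verbatim.
With `match`, the pattern is implicitly anchored at the beginning.
The match spans [0:4] → 'itit'.
Captured: group 1 = 'it'.

'itit'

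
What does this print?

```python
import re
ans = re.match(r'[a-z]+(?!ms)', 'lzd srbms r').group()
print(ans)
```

The negative lookaround is zero-width — it rules out positions where the adjacent text would match, without consuming anything.
`match` is anchored at position 0; if the pattern doesn't fit there, it returns None.
The match spans [0:3] → 'lzd'.

lzd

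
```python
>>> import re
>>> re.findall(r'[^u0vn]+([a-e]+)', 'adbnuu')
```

['b']

This matches one or more of any character except [u0vn]; then one or more of a character in [a-e] (captured).
Walking the string: at [0:3] match 'adb', group 1 = 'b'.
With a single group, `findall` returns only what that group captured — 1 item.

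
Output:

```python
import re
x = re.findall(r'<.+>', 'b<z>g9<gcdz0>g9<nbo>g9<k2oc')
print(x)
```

['<z>g9<gcdz0>g9<nbo>']

Scanning left to right: at [1:20] → '<z>g9<gcdz0>g9<nbo>'.
`findall` yields the raw match text (1 of them) because the pattern has no groups.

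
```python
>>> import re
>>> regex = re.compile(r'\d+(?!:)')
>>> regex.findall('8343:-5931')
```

['834', '5931']

The negative lookaround is zero-width — it rules out positions where the adjacent text would match, without consuming anything.
Since nothing is captured, `findall` lists the 2 matched substrings directly.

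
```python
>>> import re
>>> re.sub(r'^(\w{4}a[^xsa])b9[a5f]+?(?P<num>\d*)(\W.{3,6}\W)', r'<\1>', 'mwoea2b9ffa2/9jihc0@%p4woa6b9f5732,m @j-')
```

The pattern matches anchored at the start of the string; then exactly 4 of a word character, then the literal 'a', then any character except [xsa] (captured); then the literal 'b9', then one or more of one of [a5f] (lazy); then zero or more of a digit (captured as 'num'); then a non-word character, then 3 to 6 of any character, then a non-word character (captured).
Matches: at [0:20] → 'mwoea2b9ffa2/9jihc0@'.
`\1` in the replacement pulls in group 1's text for each match.

'<mwoea2>%p4woa6b9f5732,m @j-'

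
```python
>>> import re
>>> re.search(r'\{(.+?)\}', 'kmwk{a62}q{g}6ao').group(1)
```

The match spans [4:9] → '{a62}'.
Captured: group 1 = 'a62'.

'a62'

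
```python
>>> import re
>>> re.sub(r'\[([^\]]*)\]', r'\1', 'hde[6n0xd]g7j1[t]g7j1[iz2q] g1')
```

'hde6n0xdg7j1tg7j1iz2q g1'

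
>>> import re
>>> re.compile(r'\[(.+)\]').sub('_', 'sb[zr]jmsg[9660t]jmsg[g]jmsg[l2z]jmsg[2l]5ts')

'sb_5ts'

Matches: at [2:41] → '[zr]jmsg[9660t]jmsg[g]jmsg[l2z]jmsg[2l]'.
`sub` substitutes '_' at each match site.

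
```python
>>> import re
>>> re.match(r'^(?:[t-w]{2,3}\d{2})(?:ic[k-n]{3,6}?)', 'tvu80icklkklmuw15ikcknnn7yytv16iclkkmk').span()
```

The pattern matches anchored at the start of the string; then 2 to 3 of a character in [t-w], then exactly 2 of a digit (non-capturing group); then the literal 'ic', then 3 to 6 of a character in [k-n] (lazy) (non-capturing group).
`match` is anchored at position 0; if the pattern doesn't fit there, it returns None.
The match spans [0:10] → 'tvu80icklk'.

(0, 10)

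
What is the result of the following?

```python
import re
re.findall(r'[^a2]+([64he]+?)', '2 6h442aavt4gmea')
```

['4', 'e']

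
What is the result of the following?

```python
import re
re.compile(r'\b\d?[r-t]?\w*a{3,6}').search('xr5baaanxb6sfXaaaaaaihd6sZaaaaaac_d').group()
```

'xr5baaanxb6sfXaaaaaaihd6sZaaaaaa'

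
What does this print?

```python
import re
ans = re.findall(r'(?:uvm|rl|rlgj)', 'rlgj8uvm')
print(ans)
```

The regex engine tests alternatives in the order written; an earlier branch that matches wins even if a later one would match more.
Matches: at [0:2] → 'rl'; at [5:8] → 'uvm'.
No capturing groups, so `findall` returns the 2 full match strings.

['rl', 'uvm']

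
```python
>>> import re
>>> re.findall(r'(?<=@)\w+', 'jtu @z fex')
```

Because the assertion is zero-width, the text it checks is not consumed and won't appear in the result.
Scanning left to right: at [5:6] → 'z'.
`findall` yields the raw match text (1 of them) because the pattern has no groups.

['z']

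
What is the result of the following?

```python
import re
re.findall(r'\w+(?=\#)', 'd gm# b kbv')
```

The `(?=…)`/`(?<=…)` assertion just peeks at neighbouring text; it doesn't advance the match position.
No capturing groups, so `findall` returns the 1 full match string.

['gm']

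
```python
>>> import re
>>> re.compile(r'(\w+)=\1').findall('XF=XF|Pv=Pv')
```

['XF', 'Pv']

The backreference `\1` re-matches whatever the first group consumed, character for character.
Matches: at [0:5] match 'XF=XF', group 1 = 'XF'; at [6:11] match 'Pv=Pv', group 1 = 'Pv'.
One capturing group, so `findall` returns just the captured substring from each match — 2 in all.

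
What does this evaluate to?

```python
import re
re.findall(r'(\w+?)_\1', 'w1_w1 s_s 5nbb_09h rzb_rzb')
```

A backreference is literal: `\1` must see the identical characters the first group matched.
One capturing group, so `findall` returns just the captured substring from each match — 3 in all.

['w1', 's', 'rzb']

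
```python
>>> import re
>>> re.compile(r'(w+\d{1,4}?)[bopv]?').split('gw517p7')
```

['g', 'w5', '17p7']

Pattern: one or more of the literal 'w', then 1 to 4 of a digit (lazy) (captured); then optionally one of [bopv].
Matches to split on: at [1:3] → 'w5'.
`re.split` interleaves the captured-group text with the surrounding fragments.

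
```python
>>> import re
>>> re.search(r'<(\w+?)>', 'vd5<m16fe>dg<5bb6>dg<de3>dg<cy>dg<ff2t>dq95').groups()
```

Unlike `match`, `search` isn't anchored — it looks for the pattern anywhere in the string.
The match spans [3:10] → '<m16fe>'.
Captured: group 1 = 'm16fe'.

('m16fe',)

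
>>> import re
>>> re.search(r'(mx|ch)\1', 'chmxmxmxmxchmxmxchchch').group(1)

'mx'

The match spans [2:6] → 'mxmx'.
Captured: group 1 = 'mx'.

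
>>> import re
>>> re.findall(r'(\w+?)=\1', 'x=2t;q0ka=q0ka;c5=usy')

After group 1 captures some text, `\1` only succeeds where that same text appears again.
Scanning left to right: at [5:14] match 'q0ka=q0ka', group 1 = 'q0ka'.
With a single group, `findall` returns only what that group captured — 1 item.

['q0ka']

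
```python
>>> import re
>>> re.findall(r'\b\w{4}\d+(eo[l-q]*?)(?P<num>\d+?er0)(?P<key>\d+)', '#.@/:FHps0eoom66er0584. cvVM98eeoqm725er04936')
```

With 3 capturing groups, `findall` returns a 3-tuple per match.

[('eoom', '66er0', '584')]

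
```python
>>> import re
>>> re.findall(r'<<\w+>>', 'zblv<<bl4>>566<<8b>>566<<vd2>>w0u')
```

Matches: at [4:11] → '<<bl4>>'; at [14:20] → '<<8b>>'; at [23:30] → '<<vd2>>'.
Since nothing is captured, `findall` lists the 3 matched substrings directly.

['<<bl4>>', '<<8b>>', '<<vd2>>']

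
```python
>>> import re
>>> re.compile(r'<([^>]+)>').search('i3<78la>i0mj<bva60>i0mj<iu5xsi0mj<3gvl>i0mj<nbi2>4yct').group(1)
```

The match spans [2:8] → '<78la>'.
Captured: group 1 = '78la'.

'78la'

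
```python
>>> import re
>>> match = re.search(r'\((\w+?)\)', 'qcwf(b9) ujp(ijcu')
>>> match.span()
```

The match spans [4:8] → '(b9)'.

(4, 8)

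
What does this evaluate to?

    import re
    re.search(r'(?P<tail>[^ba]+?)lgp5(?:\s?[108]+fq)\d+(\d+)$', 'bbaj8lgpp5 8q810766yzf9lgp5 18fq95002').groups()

Pattern: one or more of any character except [ba] (lazy) (captured as 'tail'); then the literal 'lg', then the literal 'p5'; then optionally whitespace, then one or more of one of [108], then the literal 'fq' (non-capturing group); then one or more of a digit; then one or more of a digit (captured); then anchored at the end.
`re.search` tries every starting position until one works.
The match spans [3:37] → 'j8lgpp5 8q810766yzf9lgp5 18fq95002'.
Captured: group 1 = 'j8lgpp5 8q810766yzf9', group 2 = '2'.

('j8lgpp5 8q810766yzf9', '2')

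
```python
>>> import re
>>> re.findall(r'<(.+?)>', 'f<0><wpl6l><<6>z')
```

Scanning left to right: at [1:4] match '<0>', group 1 = '0'; at [4:11] match '<wpl6l>', group 1 = 'wpl6l'; at [11:15] match '<<6>', group 1 = '<6'.
`findall` collects group 1 from each match (3 total).

['0', 'wpl6l', '<6']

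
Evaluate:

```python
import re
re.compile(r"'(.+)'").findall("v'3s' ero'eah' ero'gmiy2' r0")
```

Matches: at [1:25] match "'3s' ero'eah' ero'gmiy2'", group 1 = "3s' ero'eah' ero'gmiy2".
With a single group, `findall` returns only what that group captured — 1 item.

["3s' ero'eah' ero'gmiy2"]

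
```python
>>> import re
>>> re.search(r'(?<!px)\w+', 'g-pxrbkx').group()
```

'g'

A negative assertion filters positions out without eating any characters.
`search` walks the string left to right and returns the first match it finds.
The match spans [0:1] → 'g'.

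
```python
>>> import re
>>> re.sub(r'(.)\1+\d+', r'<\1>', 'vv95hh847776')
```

'<v><h>'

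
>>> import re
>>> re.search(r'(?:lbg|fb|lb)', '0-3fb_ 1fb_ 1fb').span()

(3, 5)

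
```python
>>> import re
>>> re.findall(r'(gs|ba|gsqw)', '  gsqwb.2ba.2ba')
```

Alternation isn't longest-match — the leftmost alternative that fits at this position is chosen.
Scanning left to right: at [2:4] match 'gs', group 1 = 'gs'; at [9:11] match 'ba', group 1 = 'ba'; at [13:15] match 'ba', group 1 = 'ba'.
With a single group, `findall` returns only what that group captured — 3 items.

['gs', 'ba', 'ba']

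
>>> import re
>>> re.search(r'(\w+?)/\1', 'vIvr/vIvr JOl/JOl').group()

'vIvr/vIvr'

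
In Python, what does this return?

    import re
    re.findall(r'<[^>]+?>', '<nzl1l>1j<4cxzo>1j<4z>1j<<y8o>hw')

['<nzl1l>', '<4cxzo>', '<4z>', '<<y8o>']

`findall` yields the raw match text (4 of them) because the pattern has no groups.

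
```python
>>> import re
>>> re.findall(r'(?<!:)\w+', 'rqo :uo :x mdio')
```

Because the assertion is negative and zero-width, positions next to the forbidden text are skipped.
Scanning left to right: at [0:3] → 'rqo'; at [6:7] → 'o'; at [11:15] → 'mdio'.
With no groups in the pattern, `findall` gives back each whole match — 3 here.

['rqo', 'o', 'mdio']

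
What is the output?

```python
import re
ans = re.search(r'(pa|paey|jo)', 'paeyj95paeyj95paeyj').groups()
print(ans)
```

The match spans [0:2] → 'pa'.
Captured: group 1 = 'pa'.

('pa',)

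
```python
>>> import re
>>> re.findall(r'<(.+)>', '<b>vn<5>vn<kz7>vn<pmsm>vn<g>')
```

['b>vn<5>vn<kz7>vn<pmsm>vn<g']

Scanning left to right: at [0:28] match '<b>vn<5>vn<kz7>vn<pmsm>vn<g>', group 1 = 'b>vn<5>vn<kz7>vn<pmsm>vn<g'.
Because there's exactly one group, `findall` drops the full match and keeps group 1 from the one hit.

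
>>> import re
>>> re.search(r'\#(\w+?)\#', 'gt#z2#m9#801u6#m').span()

The match spans [2:6] → '#z2#'.

(2, 6)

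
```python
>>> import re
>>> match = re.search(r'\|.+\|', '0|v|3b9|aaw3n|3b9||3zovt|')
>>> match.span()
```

(1, 25)

`search` walks the string left to right and returns the first match it finds.
The match spans [1:25] → '|v|3b9|aaw3n|3b9||3zovt|'.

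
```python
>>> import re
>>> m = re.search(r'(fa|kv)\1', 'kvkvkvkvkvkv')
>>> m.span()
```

(0, 4)

A backreference is literal: `\1` must see the identical characters the first group matched.
`search` walks the string left to right and returns the first match it finds.
The match spans [0:4] → 'kvkv'.
Captured: group 1 = 'kv'.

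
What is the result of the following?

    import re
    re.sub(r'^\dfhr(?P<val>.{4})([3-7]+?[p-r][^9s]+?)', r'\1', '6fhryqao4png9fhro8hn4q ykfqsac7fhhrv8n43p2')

'yqaog9fhro8hn4q ykfqsac7fhhrv8n43p2'

This matches anchored at the start of the string; then a digit, then the literal 'fhr'; then exactly 4 of any character (captured as 'val'); then one or more of a character in [3-7] (lazy), then a character in [p-r], then one or more of any character except [9s] (lazy) (captured).
`\1` in the replacement pulls in group 1's text for each match.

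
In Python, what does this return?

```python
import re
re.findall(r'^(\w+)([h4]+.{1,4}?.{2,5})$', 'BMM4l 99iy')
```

Pattern: anchored at the start of the string; then one or more of a word character (captured); then one or more of one of [h4], then 1 to 4 of any character (lazy), then 2 to 5 of any character (captured); then anchored at the end.
2 groups means the one result is a tuple of 2 captured strings — 1 here.

[('BMM', '4l 99iy')]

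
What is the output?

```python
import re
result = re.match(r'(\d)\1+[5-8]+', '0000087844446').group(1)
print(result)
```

0

The backreference `\1` re-matches whatever the first group consumed, character for character.
`re.match` won't scan ahead — the pattern has to work from the very first character.
The match spans [0:8] → '00000878'.
Captured: group 1 = '0'.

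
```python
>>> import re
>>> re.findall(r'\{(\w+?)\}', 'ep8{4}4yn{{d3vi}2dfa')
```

['4', 'd3vi']

Walking the string: at [3:6] match '{4}', group 1 = '4'; at [10:16] match '{d3vi}', group 1 = 'd3vi'.
Because there's exactly one group, `findall` drops the full match and keeps group 1 from each hit.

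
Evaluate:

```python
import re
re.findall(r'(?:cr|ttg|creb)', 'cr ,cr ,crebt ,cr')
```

['cr', 'cr', 'cr', 'cr']

Alternation isn't longest-match — the leftmost alternative that fits at this position is chosen.
Since nothing is captured, `findall` lists the 4 matched substrings directly.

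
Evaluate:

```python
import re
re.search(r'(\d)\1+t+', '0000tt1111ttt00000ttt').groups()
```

The backreference `\1` re-matches whatever the first group consumed, character for character.
`search` walks the string left to right and returns the first match it finds.
The match spans [0:6] → '0000tt'.
Captured: group 1 = '0'.

('0',)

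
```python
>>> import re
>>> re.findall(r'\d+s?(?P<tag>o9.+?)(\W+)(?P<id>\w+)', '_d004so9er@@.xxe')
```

[('o9er', '@@.', 'xxe')]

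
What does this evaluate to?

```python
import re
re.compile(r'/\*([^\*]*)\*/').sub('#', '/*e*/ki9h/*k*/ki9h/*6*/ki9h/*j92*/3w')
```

Matches: at [0:5] → '/*e*/'; at [9:14] → '/*k*/'; at [18:23] → '/*6*/'; at [27:34] → '/*j92*/'.
`sub` substitutes '#' at each match site.

'#ki9h#ki9h#ki9h#3w'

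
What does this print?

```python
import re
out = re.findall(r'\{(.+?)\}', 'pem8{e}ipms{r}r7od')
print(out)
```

Scanning left to right: at [4:7] match '{e}', group 1 = 'e'; at [11:14] match '{r}', group 1 = 'r'.
`findall` collects group 1 from each match (2 total).

['e', 'r']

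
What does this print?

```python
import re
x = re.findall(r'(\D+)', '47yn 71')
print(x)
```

['yn ']

The pattern matches one or more of a non-digit (captured).
Matches: at [2:5] match 'yn ', group 1 = 'yn '.
Because there's exactly one group, `findall` drops the full match and keeps group 1 from the one hit.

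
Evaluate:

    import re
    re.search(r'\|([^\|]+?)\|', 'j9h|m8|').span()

(3, 7)

`re.search` tries every starting position until one works.
The match spans [3:7] → '|m8|'.
Captured: group 1 = 'm8'.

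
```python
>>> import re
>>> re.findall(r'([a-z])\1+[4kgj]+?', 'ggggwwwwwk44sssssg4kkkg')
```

The backreference `\1` re-matches whatever the first group consumed, character for character.
Walking the string: at [0:4] match 'gggg', group 1 = 'g'; at [4:10] match 'wwwwwk', group 1 = 'w'; at [12:18] match 'sssssg', group 1 = 's'; at [19:23] match 'kkkg', group 1 = 'k'.
With a single group, `findall` returns only what that group captured — 4 items.

['g', 'w', 's', 'k']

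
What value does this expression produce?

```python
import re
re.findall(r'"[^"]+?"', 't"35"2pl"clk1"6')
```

Walking the string: at [1:5] → '"35"'; at [8:14] → '"clk1"'.
No capturing groups, so `findall` returns the 2 full match strings.

['"35"', '"clk1"']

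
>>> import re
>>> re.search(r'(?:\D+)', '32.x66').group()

'.x'

The match spans [2:4] → '.x'.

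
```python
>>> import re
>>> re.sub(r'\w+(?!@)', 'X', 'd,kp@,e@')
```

A negative assertion filters positions out without eating any characters.
Matches: at [0:1] → 'd'; at [2:3] → 'k'.
`sub` substitutes 'X' at each match site.

'X,Xp@,e@'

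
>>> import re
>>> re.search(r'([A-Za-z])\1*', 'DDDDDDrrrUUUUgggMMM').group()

'DDDDDD'

The backreference `\1` re-matches whatever the first group consumed, character for character.
`re.search` scans for the first position where the pattern succeeds.
The match spans [0:6] → 'DDDDDD'.
Captured: group 1 = 'D'.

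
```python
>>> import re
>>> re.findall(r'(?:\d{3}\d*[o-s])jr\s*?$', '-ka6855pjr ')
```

['6855pjr ']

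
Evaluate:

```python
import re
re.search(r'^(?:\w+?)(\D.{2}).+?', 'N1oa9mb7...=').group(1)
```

This matches anchored at the start of the string; then one or more of a word character (lazy) (non-capturing group); then a non-digit, then exactly 2 of any character (captured); then one or more of any character (lazy).
With the lazy modifier that quantifier settles for the fewest repetitions that let the rest of the pattern succeed (the atoms after it are unaffected and can still be greedy).
Unlike `match`, `search` isn't anchored — it looks for the pattern anywhere in the string.
The match spans [0:6] → 'N1oa9m'.
Captured: group 1 = 'oa9'.

'oa9'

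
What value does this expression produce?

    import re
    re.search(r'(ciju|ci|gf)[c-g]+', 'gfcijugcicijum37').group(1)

The match spans [0:3] → 'gfc'.
Captured: group 1 = 'gf'.

'gf'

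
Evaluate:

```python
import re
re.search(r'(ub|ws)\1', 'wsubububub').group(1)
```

`\1` has to match the exact text group 1 already captured.
`re.search` scans for the first position where the pattern succeeds.
The match spans [2:6] → 'ubub'.
Captured: group 1 = 'ub'.

'ub'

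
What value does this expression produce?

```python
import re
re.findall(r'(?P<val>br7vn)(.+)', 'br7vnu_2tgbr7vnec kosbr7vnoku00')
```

[('br7vn', 'u_2tgbr7vnec kosbr7vnoku00')]

This matches the literal 'br', then the literal '7vn' (captured as 'val'); then one or more of any character (captured).
Matches: at [0:31] match 'br7vnu_2tgbr7vnec kosbr7vnoku00', groups = ('br7vn', 'u_2tgbr7vnec kosbr7vnoku00').
`findall` packs the 2 group values into a tuple for every match.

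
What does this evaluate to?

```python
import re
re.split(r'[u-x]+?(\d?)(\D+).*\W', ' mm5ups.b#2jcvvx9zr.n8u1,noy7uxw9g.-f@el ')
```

[' mm5', '', 'ps.b#', '']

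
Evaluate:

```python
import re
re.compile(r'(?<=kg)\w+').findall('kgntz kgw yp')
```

Lookahead/lookbehind check context without consuming it, so the matched span excludes the asserted characters.
No capturing groups, so `findall` returns the 2 full match strings.

['ntz', 'w']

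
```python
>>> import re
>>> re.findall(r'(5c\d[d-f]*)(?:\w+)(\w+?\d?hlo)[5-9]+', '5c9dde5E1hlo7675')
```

[('5c9dde', '1hlo')]

Multiple groups make `findall` return tuples — one 2-tuple for the one match.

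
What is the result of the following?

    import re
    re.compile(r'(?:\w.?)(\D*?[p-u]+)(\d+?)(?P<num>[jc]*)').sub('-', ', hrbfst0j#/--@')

', -#/--@'

This matches a word character, then optionally any character (non-capturing group); then zero or more of a non-digit (lazy), then one or more of a character in [p-u] (captured); then one or more of a digit (lazy) (captured); then zero or more of one of [jc] (captured as 'num').
Matches: at [2:10] → 'hrbfst0j'.
Each match is replaced by '-'.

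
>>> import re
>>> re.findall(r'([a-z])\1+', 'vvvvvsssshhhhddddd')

['v', 's', 'h', 'd']

A backreference is literal: `\1` must see the identical characters the first group matched.
Walking the string: at [0:5] match 'vvvvv', group 1 = 'v'; at [5:9] match 'ssss', group 1 = 's'; at [9:13] match 'hhhh', group 1 = 'h'; at [13:18] match 'ddddd', group 1 = 'd'.
With a single group, `findall` returns only what that group captured — 4 items.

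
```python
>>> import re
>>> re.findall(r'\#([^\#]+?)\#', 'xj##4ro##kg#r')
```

Scanning left to right: at [3:8] match '#4ro#', group 1 = '4ro'; at [8:12] match '#kg#', group 1 = 'kg'.
With a single group, `findall` returns only what that group captured — 2 items.

['4ro', 'kg']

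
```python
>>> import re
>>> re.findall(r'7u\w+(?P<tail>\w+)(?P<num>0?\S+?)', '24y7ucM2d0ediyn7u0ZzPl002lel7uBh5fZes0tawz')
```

The pattern matches the literal '7u', then one or more of a word character; then one or more of a word character (captured as 'tail'); then optionally the literal '0', then one or more of a non-whitespace character (lazy) (captured as 'num').
Scanning left to right: at [3:42] match '7ucM2d0ediyn7u0ZzPl002lel7uBh5fZes0tawz', groups = ('w', 'z').
2 groups means the one result is a tuple of 2 captured strings — 1 here.

[('w', 'z')]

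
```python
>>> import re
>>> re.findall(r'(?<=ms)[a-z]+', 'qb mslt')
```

['lt']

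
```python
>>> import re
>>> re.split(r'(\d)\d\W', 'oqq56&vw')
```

['oqq', '5', 'vw']

Pattern: a digit (captured); then a digit, then a non-word character.
Matches to split on: at [3:6] → '56&'.
`re.split` interleaves the captured-group text with the surrounding fragments.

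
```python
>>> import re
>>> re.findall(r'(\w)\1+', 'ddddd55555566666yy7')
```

['d', '5', '6', 'y']

The backreference `\1` re-matches whatever the first group consumed, character for character.
Matches: at [0:5] match 'ddddd', group 1 = 'd'; at [5:11] match '555555', group 1 = '5'; at [11:16] match '66666', group 1 = '6'; at [16:18] match 'yy', group 1 = 'y'.
Because there's exactly one group, `findall` drops the full match and keeps group 1 from each hit.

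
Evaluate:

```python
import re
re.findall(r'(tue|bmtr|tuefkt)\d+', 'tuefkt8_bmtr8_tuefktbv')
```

['tuefkt', 'bmtr']

One capturing group, so `findall` returns just the captured substring from each match — 2 in all.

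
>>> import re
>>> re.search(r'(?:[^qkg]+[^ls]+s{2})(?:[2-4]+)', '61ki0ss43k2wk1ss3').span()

(0, 9)

Pattern: one or more of any character except [qkg], then one or more of any character except [ls], then exactly 2 of a literal 's' (non-capturing group); then one or more of a character in [2-4] (non-capturing group).
The match spans [0:9] → '61ki0ss43'.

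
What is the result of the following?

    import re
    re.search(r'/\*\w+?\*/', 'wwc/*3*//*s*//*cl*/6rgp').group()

'/*3*/'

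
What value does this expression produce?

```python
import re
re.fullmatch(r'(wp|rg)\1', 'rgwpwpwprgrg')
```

None

For `fullmatch`, every character of the input must be accounted for by the pattern.
Here the string isn't matched end-to-end, so the call returns None.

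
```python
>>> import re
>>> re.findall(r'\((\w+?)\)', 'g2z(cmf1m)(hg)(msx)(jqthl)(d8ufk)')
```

['cmf1m', 'hg', 'msx', 'jqthl', 'd8ufk']

Because there's exactly one group, `findall` drops the full match and keeps group 1 from each hit.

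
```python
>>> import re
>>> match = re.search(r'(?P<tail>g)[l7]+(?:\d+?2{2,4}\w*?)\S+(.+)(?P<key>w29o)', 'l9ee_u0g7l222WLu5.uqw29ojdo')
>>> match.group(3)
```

The pattern matches a literal 'g' (captured as 'tail'); then one or more of one of [l7]; then one or more of a digit (lazy), then 2 to 4 of the literal '2', then zero or more of a word character (lazy) (non-capturing group); then one or more of a non-whitespace character; then one or more of any character (captured); then the literal 'w2', then the literal '9o' (captured as 'key').
`re.search` tries every starting position until one works.
The match spans [7:24] → 'g7l222WLu5.uqw29o'.
Captured: group 1 = 'g', group 2 = 'q', group 3 = 'w29o'.

'w29o'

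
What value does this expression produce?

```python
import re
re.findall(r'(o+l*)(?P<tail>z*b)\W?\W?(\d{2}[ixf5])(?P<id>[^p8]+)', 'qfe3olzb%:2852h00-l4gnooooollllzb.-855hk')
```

[('ol', 'zb', '285', '2h00-l4gnooooollllzb.-')]

With 4 capturing groups, `findall` returns a 4-tuple per match.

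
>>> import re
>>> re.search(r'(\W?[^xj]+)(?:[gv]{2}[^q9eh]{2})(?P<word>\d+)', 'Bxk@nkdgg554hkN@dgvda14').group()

'k@nkdgg554hkN@dgvda14'

This matches optionally a non-word character, then one or more of any character except [xj] (captured); then exactly 2 of one of [gv], then exactly 2 of any character except [q9eh] (non-capturing group); then one or more of a digit (captured as 'word').
`search` walks the string left to right and returns the first match it finds.
The match spans [2:23] → 'k@nkdgg554hkN@dgvda14'.
Captured: group 1 = 'k@nkdgg554hkN@d', group 2 = '14'.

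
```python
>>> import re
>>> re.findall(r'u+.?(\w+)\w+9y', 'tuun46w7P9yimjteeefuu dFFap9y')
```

['46w7', 'dFFa']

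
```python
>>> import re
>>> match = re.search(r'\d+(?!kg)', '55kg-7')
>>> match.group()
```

'5'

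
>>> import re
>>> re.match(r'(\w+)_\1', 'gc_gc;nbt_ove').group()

'gc_gc'

After group 1 captures some text, `\1` only succeeds where that same text appears again.
With `match`, the pattern is implicitly anchored at the beginning.
The match spans [0:5] → 'gc_gc'.
Captured: group 1 = 'gc'.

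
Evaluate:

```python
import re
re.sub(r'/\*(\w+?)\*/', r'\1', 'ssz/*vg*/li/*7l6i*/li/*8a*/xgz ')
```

`\1` in the replacement pulls in group 1's text for each match.

'sszvgli7l6ili8axgz '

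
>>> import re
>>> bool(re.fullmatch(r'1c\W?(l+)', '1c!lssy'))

False

This matches the literal '1c', then optionally a non-word character; then one or more of a literal 'l' (captured).
`re.fullmatch` requires the pattern to consume the entire string.
Here the string isn't matched end-to-end, so the call returns None, and `bool(None)` is False.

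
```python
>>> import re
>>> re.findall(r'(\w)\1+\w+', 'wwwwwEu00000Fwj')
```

The backreference `\1` re-matches whatever the first group consumed, character for character.
Matches: at [0:15] match 'wwwwwEu00000Fwj', group 1 = 'w'.
One capturing group, so `findall` returns just the captured substring from the one match — 1 in all.

['w']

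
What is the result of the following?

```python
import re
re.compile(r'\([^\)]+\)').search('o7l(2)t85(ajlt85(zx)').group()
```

The match spans [3:6] → '(2)'.

'(2)'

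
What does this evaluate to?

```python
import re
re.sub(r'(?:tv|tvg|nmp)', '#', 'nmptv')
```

'##'

Matches: at [0:3] → 'nmp'; at [3:5] → 'tv'.
Each match is replaced by '#'.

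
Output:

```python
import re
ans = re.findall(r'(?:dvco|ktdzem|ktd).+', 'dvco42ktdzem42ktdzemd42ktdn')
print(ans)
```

['dvco42ktdzem42ktdzemd42ktdn']

Since nothing is captured, `findall` lists the 1 matched substring directly.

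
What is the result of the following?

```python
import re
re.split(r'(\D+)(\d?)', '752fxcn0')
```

['752', 'fxcn', '0', '']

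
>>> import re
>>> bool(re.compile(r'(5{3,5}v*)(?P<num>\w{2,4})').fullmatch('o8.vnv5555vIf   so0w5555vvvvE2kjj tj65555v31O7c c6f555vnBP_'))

False

`re.fullmatch` is like wrapping the pattern in `^…$` (in single-line mode).
Here the pattern can't cover the whole string, so the call returns None, and `bool(None)` is False.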